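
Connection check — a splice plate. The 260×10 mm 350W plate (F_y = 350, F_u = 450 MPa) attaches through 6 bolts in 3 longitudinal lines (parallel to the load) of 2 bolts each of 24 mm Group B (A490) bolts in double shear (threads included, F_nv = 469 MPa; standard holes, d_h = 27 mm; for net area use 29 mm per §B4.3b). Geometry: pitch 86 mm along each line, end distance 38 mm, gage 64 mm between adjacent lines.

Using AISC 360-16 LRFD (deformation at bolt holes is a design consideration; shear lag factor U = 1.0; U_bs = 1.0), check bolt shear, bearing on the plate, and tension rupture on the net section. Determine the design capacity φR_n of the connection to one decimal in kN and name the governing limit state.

583.9 kN (net-section rupture governs)

Bolt shear: A_b = π(24)²/4 = 452.39 mm². φR_n = 0.75 × 469 × 452.39 × 6 × 2 = 1909.5 kN.
Bearing (10 mm plate, F_u = 450 MPa): end bolts L_c = 38 − 27/2 = 24.5, R_n = min(1.2×24.5×10×450, 2.4×24×10×450) = 132.3 kN/bolt; interior L_c = 86 − 27 = 59, R_n = 259.2 kN/bolt. φR_n = 0.75 × (3×132.3 + 3×259.2) = 880.9 kN.
Tension rupture (net): A_n = (260 − 3×29)×10 = 1730 mm² (U = 1.0, A_e = A_n). φR_n = 0.75 × 450 × 1730 = 583.9 kN.
Governing: min(1909.5, 880.9, 583.9) = 583.9 kN → net-section rupture.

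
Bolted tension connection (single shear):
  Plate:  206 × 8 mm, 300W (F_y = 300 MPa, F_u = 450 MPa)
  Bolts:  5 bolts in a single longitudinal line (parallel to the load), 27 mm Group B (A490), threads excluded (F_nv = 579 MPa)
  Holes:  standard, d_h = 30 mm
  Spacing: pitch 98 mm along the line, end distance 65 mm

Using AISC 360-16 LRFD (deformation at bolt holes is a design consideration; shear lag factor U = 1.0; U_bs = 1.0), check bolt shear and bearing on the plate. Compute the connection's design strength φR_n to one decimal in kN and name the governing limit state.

861.8 kN (bearing governs)

Bolt shear: A_b = π(27)²/4 = 572.56 mm². φR_n = 0.75 × 579 × 572.56 × 5 × 1 = 1243.2 kN.
Bearing (8 mm plate, F_u = 450 MPa): end bolts L_c = 65 − 30/2 = 50, R_n = min(1.2×50×8×450, 2.4×27×8×450) = 216 kN/bolt; interior L_c = 98 − 30 = 68, R_n = 233.28 kN/bolt. φR_n = 0.75 × (1×216 + 4×233.28) = 861.8 kN.
Governing: min(1243.2, 861.8) = 861.8 kN → bearing.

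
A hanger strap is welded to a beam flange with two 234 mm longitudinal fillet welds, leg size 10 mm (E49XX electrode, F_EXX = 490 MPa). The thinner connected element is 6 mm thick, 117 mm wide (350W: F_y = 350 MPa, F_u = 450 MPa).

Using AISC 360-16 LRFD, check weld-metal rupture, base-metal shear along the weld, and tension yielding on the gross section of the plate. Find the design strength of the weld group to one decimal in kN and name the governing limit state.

Weld metal: throat = 0.707×10 = 7.07 mm, L = 2×234 = 468 mm. φR_n = 0.75 × 0.6 × 490 × 7.07 × 468 = 729.6 kN.
Base metal shear (6 mm plate): yield φR_n = 1.0×0.6×350×6×468 = 589.7 kN; rupture φR_n = 0.75×0.6×450×6×468 = 568.6 kN; take 568.6 kN (rupture).
Tension yield (gross): A_g = 117×6 = 702 mm². φR_n = 0.90 × 350 × 702 = 221.1 kN.
Governing: min(729.6, 568.6, 221.1) = 221.1 kN → gross-section yield.

221.1 kN (gross-section yield governs)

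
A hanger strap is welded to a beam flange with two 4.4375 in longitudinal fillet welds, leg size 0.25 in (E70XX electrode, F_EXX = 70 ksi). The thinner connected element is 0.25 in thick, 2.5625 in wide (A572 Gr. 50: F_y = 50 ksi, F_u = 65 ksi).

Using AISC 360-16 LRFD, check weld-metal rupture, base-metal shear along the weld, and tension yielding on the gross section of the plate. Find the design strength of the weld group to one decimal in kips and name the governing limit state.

Weld metal: throat = 0.707×0.25 = 0.17675 in, L = 2×4.4375 = 8.875 in. φR_n = 0.75 × 0.6 × 70 × 0.17675 × 8.875 = 49.4 kips.
Base metal shear (0.25 in plate): yield φR_n = 1.0×0.6×50×0.25×8.875 = 66.6 kips; rupture φR_n = 0.75×0.6×65×0.25×8.875 = 64.9 kips; take 64.9 kips (rupture).
Tension yield (gross): A_g = 2.5625×0.25 = 0.64063 in². φR_n = 0.90 × 50 × 0.64063 = 28.8 kips.
Governing: min(49.4, 64.9, 28.8) = 28.8 kips → gross-section yield.

28.8 kips (gross-section yield governs)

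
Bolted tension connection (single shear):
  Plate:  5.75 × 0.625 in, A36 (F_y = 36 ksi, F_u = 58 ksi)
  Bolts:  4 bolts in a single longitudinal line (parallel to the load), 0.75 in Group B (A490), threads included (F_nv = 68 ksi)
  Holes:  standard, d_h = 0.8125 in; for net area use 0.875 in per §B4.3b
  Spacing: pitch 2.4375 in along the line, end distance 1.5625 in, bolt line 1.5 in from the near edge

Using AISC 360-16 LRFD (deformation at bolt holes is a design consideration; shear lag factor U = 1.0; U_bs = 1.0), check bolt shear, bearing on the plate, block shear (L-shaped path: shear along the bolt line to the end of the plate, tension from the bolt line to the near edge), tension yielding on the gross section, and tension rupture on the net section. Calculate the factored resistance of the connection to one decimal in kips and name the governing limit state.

Bolt shear: A_b = π(0.75)²/4 = 0.44179 in². φR_n = 0.75 × 68 × 0.44179 × 4 × 1 = 90.1 kips.
Bearing (0.625 in plate, F_u = 58 ksi): end bolts L_c = 1.5625 − 0.8125/2 = 1.15625, R_n = min(1.2×1.15625×0.625×58, 2.4×0.75×0.625×58) = 50.297 kips/bolt; interior L_c = 2.4375 − 0.8125 = 1.625, R_n = 65.25 kips/bolt. φR_n = 0.75 × (1×50.297 + 3×65.25) = 184.5 kips.
Block shear: shear path 1×[1.5625+3×2.4375] = 1×8.875 in, A_gv = 5.5469, A_nv = 1×(8.875 − 3.5×0.875)×0.625 = 3.6328 in²; tension to near edge: (1.5 − 0.5×0.875)×0.625 = 0.66406 in². R_n = min(0.6×58×3.6328, 0.6×36×5.5469) + 1.0×58×0.66406 = min(126.42, 119.81) + 38.515 = 158.33 kips. φR_n = 0.75 × 158.33 = 118.7 kips.
Tension yield (gross): A_g = 5.75×0.625 = 3.5938 in². φR_n = 0.90 × 36 × 3.5938 = 116.4 kips.
Tension rupture (net): A_n = (5.75 − 1×0.875)×0.625 = 3.0469 in² (U = 1.0, A_e = A_n). φR_n = 0.75 × 58 × 3.0469 = 132.5 kips.
Governing: min(90.1, 184.5, 118.7, 116.4, 132.5) = 90.1 kips → bolt shear.

90.1 kips (bolt shear governs)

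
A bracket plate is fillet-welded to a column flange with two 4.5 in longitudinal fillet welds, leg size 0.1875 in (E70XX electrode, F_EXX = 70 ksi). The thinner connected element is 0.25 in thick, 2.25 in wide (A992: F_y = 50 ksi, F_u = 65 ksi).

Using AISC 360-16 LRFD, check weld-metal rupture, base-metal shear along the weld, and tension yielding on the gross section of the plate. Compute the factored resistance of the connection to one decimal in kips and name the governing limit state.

Weld metal: throat = 0.707×0.1875 = 0.13256 in, L = 2×4.5 = 9 in. φR_n = 0.75 × 0.6 × 70 × 0.13256 × 9 = 37.6 kips.
Base metal shear (0.25 in plate): yield φR_n = 1.0×0.6×50×0.25×9 = 67.5 kips; rupture φR_n = 0.75×0.6×65×0.25×9 = 65.8 kips; take 65.8 kips (rupture).
Tension yield (gross): A_g = 2.25×0.25 = 0.5625 in². φR_n = 0.90 × 50 × 0.5625 = 25.3 kips.
Governing: min(37.6, 65.8, 25.3) = 25.3 kips → gross-section yield.

25.3 kips (gross-section yield governs)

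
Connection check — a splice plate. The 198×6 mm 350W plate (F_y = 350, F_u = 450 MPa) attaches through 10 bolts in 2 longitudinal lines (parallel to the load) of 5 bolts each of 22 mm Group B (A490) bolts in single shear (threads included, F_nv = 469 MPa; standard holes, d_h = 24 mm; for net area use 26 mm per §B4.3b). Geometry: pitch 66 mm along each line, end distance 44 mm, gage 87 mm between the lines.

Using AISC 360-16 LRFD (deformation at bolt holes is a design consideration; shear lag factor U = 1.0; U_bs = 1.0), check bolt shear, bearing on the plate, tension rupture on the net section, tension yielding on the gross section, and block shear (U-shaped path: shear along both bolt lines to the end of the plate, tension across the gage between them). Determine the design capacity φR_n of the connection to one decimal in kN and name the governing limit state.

295.7 kN (net-section rupture governs)

Bolt shear: A_b = π(22)²/4 = 380.13 mm². φR_n = 0.75 × 469 × 380.13 × 10 × 1 = 1337.1 kN.
Bearing (6 mm plate, F_u = 450 MPa): end bolts L_c = 44 − 24/2 = 32, R_n = min(1.2×32×6×450, 2.4×22×6×450) = 103.68 kN/bolt; interior L_c = 66 − 24 = 42, R_n = 136.08 kN/bolt. φR_n = 0.75 × (2×103.68 + 8×136.08) = 972.0 kN.
Tension rupture (net): A_n = (198 − 2×26)×6 = 876 mm² (U = 1.0, A_e = A_n). φR_n = 0.75 × 450 × 876 = 295.7 kN.
Tension yield (gross): A_g = 198×6 = 1188 mm². φR_n = 0.90 × 350 × 1188 = 374.2 kN.
Block shear: shear path 2×[44+4×66] = 2×308 mm, A_gv = 3696, A_nv = 2×(308 − 4.5×26)×6 = 2292 mm²; tension across gage: (87 − 1×26)×6 = 366 mm². R_n = min(0.6×450×2292, 0.6×350×3696) + 1.0×450×366 = min(618.84, 776.16) + 164.7 = 783.54 kN. φR_n = 0.75 × 783.54 = 587.7 kN.
Governing: min(1337.1, 972.0, 295.7, 374.2, 587.7) = 295.7 kN → net-section rupture.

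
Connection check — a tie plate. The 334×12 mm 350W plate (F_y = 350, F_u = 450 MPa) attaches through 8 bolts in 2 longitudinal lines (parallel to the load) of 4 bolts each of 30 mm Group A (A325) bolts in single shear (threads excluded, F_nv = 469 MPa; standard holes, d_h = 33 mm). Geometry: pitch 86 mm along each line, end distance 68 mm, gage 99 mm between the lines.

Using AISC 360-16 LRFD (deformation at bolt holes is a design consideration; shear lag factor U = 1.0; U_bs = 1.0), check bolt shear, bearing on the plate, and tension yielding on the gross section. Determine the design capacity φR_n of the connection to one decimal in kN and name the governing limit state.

Bolt shear: A_b = π(30)²/4 = 706.86 mm². φR_n = 0.75 × 469 × 706.86 × 8 × 1 = 1989.1 kN.
Bearing (12 mm plate, F_u = 450 MPa): end bolts L_c = 68 − 33/2 = 51.5, R_n = min(1.2×51.5×12×450, 2.4×30×12×450) = 333.72 kN/bolt; interior L_c = 86 − 33 = 53, R_n = 343.44 kN/bolt. φR_n = 0.75 × (2×333.72 + 6×343.44) = 2046.1 kN.
Tension yield (gross): A_g = 334×12 = 4008 mm². φR_n = 0.90 × 350 × 4008 = 1262.5 kN.
Governing: min(1989.1, 2046.1, 1262.5) = 1262.5 kN → gross-section yield.

1262.5 kN (gross-section yield governs)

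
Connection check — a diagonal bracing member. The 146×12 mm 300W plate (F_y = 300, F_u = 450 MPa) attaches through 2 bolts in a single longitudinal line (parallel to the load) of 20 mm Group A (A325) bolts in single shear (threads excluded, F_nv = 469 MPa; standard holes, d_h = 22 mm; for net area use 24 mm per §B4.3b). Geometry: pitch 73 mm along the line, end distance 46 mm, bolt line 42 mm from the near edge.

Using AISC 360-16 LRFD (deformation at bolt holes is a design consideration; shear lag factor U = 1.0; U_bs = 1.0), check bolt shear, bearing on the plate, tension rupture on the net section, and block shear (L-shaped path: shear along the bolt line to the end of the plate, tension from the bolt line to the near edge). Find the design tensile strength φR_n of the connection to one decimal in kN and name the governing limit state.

Bolt shear: A_b = π(20)²/4 = 314.16 mm². φR_n = 0.75 × 469 × 314.16 × 2 × 1 = 221.0 kN.
Bearing (12 mm plate, F_u = 450 MPa): end bolts L_c = 46 − 22/2 = 35, R_n = min(1.2×35×12×450, 2.4×20×12×450) = 226.8 kN/bolt; interior L_c = 73 − 22 = 51, R_n = 259.2 kN/bolt. φR_n = 0.75 × (1×226.8 + 1×259.2) = 364.5 kN.
Tension rupture (net): A_n = (146 − 1×24)×12 = 1464 mm² (U = 1.0, A_e = A_n). φR_n = 0.75 × 450 × 1464 = 494.1 kN.
Block shear: shear path 1×[46+1×73] = 1×119 mm, A_gv = 1428, A_nv = 1×(119 − 1.5×24)×12 = 996 mm²; tension to near edge: (42 − 0.5×24)×12 = 360 mm². R_n = min(0.6×450×996, 0.6×300×1428) + 1.0×450×360 = min(268.92, 257.04) + 162 = 419.04 kN. φR_n = 0.75 × 419.04 = 314.3 kN.
Governing: min(221.0, 364.5, 494.1, 314.3) = 221.0 kN → bolt shear.

221.0 kN (bolt shear governs)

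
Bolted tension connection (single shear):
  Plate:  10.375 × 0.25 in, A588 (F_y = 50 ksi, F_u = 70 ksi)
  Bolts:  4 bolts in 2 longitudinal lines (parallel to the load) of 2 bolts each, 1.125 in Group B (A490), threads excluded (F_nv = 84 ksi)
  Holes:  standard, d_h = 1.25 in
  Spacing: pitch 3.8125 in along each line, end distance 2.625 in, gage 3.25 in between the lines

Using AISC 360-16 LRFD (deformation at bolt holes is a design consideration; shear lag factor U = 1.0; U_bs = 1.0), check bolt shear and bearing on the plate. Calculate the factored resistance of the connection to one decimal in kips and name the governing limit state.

Bolt shear: A_b = π(1.125)²/4 = 0.99402 in². φR_n = 0.75 × 84 × 0.99402 × 4 × 1 = 250.5 kips.
Bearing (0.25 in plate, F_u = 70 ksi): end bolts L_c = 2.625 − 1.25/2 = 2, R_n = min(1.2×2×0.25×70, 2.4×1.125×0.25×70) = 42 kips/bolt; interior L_c = 3.8125 − 1.25 = 2.5625, R_n = 47.25 kips/bolt. φR_n = 0.75 × (2×42 + 2×47.25) = 133.9 kips.
Governing: min(250.5, 133.9) = 133.9 kips → bearing.

133.9 kips (bearing governs)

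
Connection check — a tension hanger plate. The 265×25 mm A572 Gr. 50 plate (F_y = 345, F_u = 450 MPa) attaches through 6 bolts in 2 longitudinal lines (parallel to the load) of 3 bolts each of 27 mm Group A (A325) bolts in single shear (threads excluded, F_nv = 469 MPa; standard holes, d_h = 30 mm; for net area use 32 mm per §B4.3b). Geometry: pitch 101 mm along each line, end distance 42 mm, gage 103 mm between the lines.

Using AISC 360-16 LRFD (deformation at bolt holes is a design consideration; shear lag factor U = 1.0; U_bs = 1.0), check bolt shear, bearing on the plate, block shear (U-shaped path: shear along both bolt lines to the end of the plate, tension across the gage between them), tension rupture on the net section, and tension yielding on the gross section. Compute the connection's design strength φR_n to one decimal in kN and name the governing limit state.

1208.4 kN (bolt shear governs)

Bolt shear: A_b = π(27)²/4 = 572.56 mm². φR_n = 0.75 × 469 × 572.56 × 6 × 1 = 1208.4 kN.
Bearing (25 mm plate, F_u = 450 MPa): end bolts L_c = 42 − 30/2 = 27, R_n = min(1.2×27×25×450, 2.4×27×25×450) = 364.5 kN/bolt; interior L_c = 101 − 30 = 71, R_n = 729 kN/bolt. φR_n = 0.75 × (2×364.5 + 4×729) = 2733.8 kN.
Block shear: shear path 2×[42+2×101] = 2×244 mm, A_gv = 12200, A_nv = 2×(244 − 2.5×32)×25 = 8200 mm²; tension across gage: (103 − 1×32)×25 = 1775 mm². R_n = min(0.6×450×8200, 0.6×345×12200) + 1.0×450×1775 = min(2214, 2525.4) + 798.75 = 3012.8 kN. φR_n = 0.75 × 3012.8 = 2259.6 kN.
Tension rupture (net): A_n = (265 − 2×32)×25 = 5025 mm² (U = 1.0, A_e = A_n). φR_n = 0.75 × 450 × 5025 = 1695.9 kN.
Tension yield (gross): A_g = 265×25 = 6625 mm². φR_n = 0.90 × 345 × 6625 = 2057.1 kN.
Governing: min(1208.4, 2733.8, 2259.6, 1695.9, 2057.1) = 1208.4 kN → bolt shear.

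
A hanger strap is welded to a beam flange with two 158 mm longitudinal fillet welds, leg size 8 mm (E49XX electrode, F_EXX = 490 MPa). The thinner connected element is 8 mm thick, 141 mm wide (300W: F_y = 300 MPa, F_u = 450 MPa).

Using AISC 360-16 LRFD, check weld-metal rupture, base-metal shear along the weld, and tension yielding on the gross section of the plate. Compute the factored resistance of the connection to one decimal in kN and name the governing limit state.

304.6 kN (gross-section yield governs)

Weld metal: throat = 0.707×8 = 5.656 mm, L = 2×158 = 316 mm. φR_n = 0.75 × 0.6 × 490 × 5.656 × 316 = 394.1 kN.
Base metal shear (8 mm plate): yield φR_n = 1.0×0.6×300×8×316 = 455.0 kN; rupture φR_n = 0.75×0.6×450×8×316 = 511.9 kN; take 455.0 kN (yield).
Tension yield (gross): A_g = 141×8 = 1128 mm². φR_n = 0.90 × 300 × 1128 = 304.6 kN.
Governing: min(394.1, 455.0, 304.6) = 304.6 kN → gross-section yield.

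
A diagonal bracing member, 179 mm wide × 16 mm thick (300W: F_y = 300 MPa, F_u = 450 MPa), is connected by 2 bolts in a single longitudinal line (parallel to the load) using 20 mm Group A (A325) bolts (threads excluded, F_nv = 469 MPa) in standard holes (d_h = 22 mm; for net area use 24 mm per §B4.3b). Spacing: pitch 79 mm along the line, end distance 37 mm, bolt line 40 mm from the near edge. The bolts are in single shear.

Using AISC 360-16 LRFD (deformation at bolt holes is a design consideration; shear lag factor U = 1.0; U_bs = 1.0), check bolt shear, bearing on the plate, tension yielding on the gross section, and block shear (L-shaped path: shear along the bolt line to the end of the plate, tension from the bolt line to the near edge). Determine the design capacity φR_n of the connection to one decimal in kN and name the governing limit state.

221.0 kN (bolt shear governs)

Bolt shear: A_b = π(20)²/4 = 314.16 mm². φR_n = 0.75 × 469 × 314.16 × 2 × 1 = 221.0 kN.
Bearing (16 mm plate, F_u = 450 MPa): end bolts L_c = 37 − 22/2 = 26, R_n = min(1.2×26×16×450, 2.4×20×16×450) = 224.64 kN/bolt; interior L_c = 79 − 22 = 57, R_n = 345.6 kN/bolt. φR_n = 0.75 × (1×224.64 + 1×345.6) = 427.7 kN.
Tension yield (gross): A_g = 179×16 = 2864 mm². φR_n = 0.90 × 300 × 2864 = 773.3 kN.
Block shear: shear path 1×[37+1×79] = 1×116 mm, A_gv = 1856, A_nv = 1×(116 − 1.5×24)×16 = 1280 mm²; tension to near edge: (40 − 0.5×24)×16 = 448 mm². R_n = min(0.6×450×1280, 0.6×300×1856) + 1.0×450×448 = min(345.6, 334.08) + 201.6 = 535.68 kN. φR_n = 0.75 × 535.68 = 401.8 kN.
Governing: min(221.0, 427.7, 773.3, 401.8) = 221.0 kN → bolt shear.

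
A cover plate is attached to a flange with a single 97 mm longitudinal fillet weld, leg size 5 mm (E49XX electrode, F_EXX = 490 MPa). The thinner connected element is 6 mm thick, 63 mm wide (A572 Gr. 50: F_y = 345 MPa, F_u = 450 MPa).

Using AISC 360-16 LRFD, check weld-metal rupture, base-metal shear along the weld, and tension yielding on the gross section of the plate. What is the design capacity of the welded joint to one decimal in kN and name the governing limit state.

75.6 kN (weld metal governs)

Weld metal: throat = 0.707×5 = 3.535 mm, L = 97 mm. φR_n = 0.75 × 0.6 × 490 × 3.535 × 97 = 75.6 kN.
Base metal shear (6 mm plate): yield φR_n = 1.0×0.6×345×6×97 = 120.5 kN; rupture φR_n = 0.75×0.6×450×6×97 = 117.9 kN; take 117.9 kN (rupture).
Tension yield (gross): A_g = 63×6 = 378 mm². φR_n = 0.90 × 345 × 378 = 117.4 kN.
Governing: min(75.6, 117.9, 117.4) = 75.6 kN → weld metal.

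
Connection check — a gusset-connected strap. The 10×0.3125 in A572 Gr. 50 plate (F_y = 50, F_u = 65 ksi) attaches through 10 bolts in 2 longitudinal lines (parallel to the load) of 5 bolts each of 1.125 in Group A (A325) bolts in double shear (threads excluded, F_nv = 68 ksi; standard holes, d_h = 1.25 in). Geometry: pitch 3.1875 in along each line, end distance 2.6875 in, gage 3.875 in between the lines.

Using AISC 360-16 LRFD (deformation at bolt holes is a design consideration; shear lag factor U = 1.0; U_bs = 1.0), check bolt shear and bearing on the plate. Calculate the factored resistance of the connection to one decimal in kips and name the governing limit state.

Bolt shear: A_b = π(1.125)²/4 = 0.99402 in². φR_n = 0.75 × 68 × 0.99402 × 10 × 2 = 1013.9 kips.
Bearing (0.3125 in plate, F_u = 65 ksi): end bolts L_c = 2.6875 − 1.25/2 = 2.0625, R_n = min(1.2×2.0625×0.3125×65, 2.4×1.125×0.3125×65) = 50.273 kips/bolt; interior L_c = 3.1875 − 1.25 = 1.9375, R_n = 47.227 kips/bolt. φR_n = 0.75 × (2×50.273 + 8×47.227) = 358.8 kips.
Governing: min(1013.9, 358.8) = 358.8 kips → bearing.

358.8 kips (bearing governs)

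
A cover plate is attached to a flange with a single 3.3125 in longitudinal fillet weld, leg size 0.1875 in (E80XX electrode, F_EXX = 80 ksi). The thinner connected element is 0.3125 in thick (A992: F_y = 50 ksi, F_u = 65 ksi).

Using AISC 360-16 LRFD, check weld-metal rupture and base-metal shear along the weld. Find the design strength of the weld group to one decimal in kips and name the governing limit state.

Weld metal: throat = 0.707×0.1875 = 0.13256 in, L = 3.3125 in. φR_n = 0.75 × 0.6 × 80 × 0.13256 × 3.3125 = 15.8 kips.
Base metal shear (0.3125 in plate): yield φR_n = 1.0×0.6×50×0.3125×3.3125 = 31.1 kips; rupture φR_n = 0.75×0.6×65×0.3125×3.3125 = 30.3 kips; take 30.3 kips (rupture).
Governing: min(15.8, 30.3) = 15.8 kips → weld metal.

15.8 kips (weld metal governs)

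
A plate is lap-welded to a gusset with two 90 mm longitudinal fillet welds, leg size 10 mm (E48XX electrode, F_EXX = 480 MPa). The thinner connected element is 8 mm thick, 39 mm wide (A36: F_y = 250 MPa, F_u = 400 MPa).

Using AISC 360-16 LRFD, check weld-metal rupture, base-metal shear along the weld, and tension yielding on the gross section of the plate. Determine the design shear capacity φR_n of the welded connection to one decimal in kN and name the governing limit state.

70.2 kN (gross-section yield governs)

Weld metal: throat = 0.707×10 = 7.07 mm, L = 2×90 = 180 mm. φR_n = 0.75 × 0.6 × 480 × 7.07 × 180 = 274.9 kN.
Base metal shear (8 mm plate): yield φR_n = 1.0×0.6×250×8×180 = 216.0 kN; rupture φR_n = 0.75×0.6×400×8×180 = 259.2 kN; take 216.0 kN (yield).
Tension yield (gross): A_g = 39×8 = 312 mm². φR_n = 0.90 × 250 × 312 = 70.2 kN.
Governing: min(274.9, 216.0, 70.2) = 70.2 kN → gross-section yield.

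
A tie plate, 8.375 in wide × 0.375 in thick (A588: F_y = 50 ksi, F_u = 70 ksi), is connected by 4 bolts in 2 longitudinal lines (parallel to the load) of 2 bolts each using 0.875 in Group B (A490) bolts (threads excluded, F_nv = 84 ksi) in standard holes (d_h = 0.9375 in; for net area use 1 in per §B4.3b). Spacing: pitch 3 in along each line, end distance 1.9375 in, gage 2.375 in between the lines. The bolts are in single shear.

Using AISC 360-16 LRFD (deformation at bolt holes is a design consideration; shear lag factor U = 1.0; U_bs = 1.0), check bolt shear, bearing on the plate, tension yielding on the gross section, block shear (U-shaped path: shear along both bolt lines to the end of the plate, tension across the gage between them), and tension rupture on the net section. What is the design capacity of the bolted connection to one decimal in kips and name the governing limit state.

108.3 kips (block shear governs)

Bolt shear: A_b = π(0.875)²/4 = 0.60132 in². φR_n = 0.75 × 84 × 0.60132 × 4 × 1 = 151.5 kips.
Bearing (0.375 in plate, F_u = 70 ksi): end bolts L_c = 1.9375 − 0.9375/2 = 1.46875, R_n = min(1.2×1.46875×0.375×70, 2.4×0.875×0.375×70) = 46.266 kips/bolt; interior L_c = 3 − 0.9375 = 2.0625, R_n = 55.125 kips/bolt. φR_n = 0.75 × (2×46.266 + 2×55.125) = 152.1 kips.
Tension yield (gross): A_g = 8.375×0.375 = 3.1406 in². φR_n = 0.90 × 50 × 3.1406 = 141.3 kips.
Block shear: shear path 2×[1.9375+1×3] = 2×4.9375 in, A_gv = 3.7031, A_nv = 2×(4.9375 − 1.5×1)×0.375 = 2.5781 in²; tension across gage: (2.375 − 1×1)×0.375 = 0.51563 in². R_n = min(0.6×70×2.5781, 0.6×50×3.7031) + 1.0×70×0.51563 = min(108.28, 111.09) + 36.094 = 144.37 kips. φR_n = 0.75 × 144.37 = 108.3 kips.
Tension rupture (net): A_n = (8.375 − 2×1)×0.375 = 2.3906 in² (U = 1.0, A_e = A_n). φR_n = 0.75 × 70 × 2.3906 = 125.5 kips.
Governing: min(151.5, 152.1, 141.3, 108.3, 125.5) = 108.3 kips → block shear.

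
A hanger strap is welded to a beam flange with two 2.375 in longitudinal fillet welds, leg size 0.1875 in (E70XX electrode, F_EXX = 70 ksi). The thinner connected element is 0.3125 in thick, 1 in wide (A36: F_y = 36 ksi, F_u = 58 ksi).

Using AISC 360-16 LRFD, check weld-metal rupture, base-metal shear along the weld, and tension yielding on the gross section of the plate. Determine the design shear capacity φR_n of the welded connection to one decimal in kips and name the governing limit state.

10.1 kips (gross-section yield governs)

Weld metal: throat = 0.707×0.1875 = 0.13256 in, L = 2×2.375 = 4.75 in. φR_n = 0.75 × 0.6 × 70 × 0.13256 × 4.75 = 19.8 kips.
Base metal shear (0.3125 in plate): yield φR_n = 1.0×0.6×36×0.3125×4.75 = 32.1 kips; rupture φR_n = 0.75×0.6×58×0.3125×4.75 = 38.7 kips; take 32.1 kips (yield).
Tension yield (gross): A_g = 1×0.3125 = 0.3125 in². φR_n = 0.90 × 36 × 0.3125 = 10.1 kips.
Governing: min(19.8, 32.1, 10.1) = 10.1 kips → gross-section yield.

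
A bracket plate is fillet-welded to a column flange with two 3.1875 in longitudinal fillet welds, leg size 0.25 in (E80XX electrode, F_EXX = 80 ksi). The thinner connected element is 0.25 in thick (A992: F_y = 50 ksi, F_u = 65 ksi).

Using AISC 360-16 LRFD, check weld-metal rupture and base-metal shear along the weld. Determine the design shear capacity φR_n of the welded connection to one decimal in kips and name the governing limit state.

40.6 kips (weld metal governs)

Weld metal: throat = 0.707×0.25 = 0.17675 in, L = 2×3.1875 = 6.375 in. φR_n = 0.75 × 0.6 × 80 × 0.17675 × 6.375 = 40.6 kips.
Base metal shear (0.25 in plate): yield φR_n = 1.0×0.6×50×0.25×6.375 = 47.8 kips; rupture φR_n = 0.75×0.6×65×0.25×6.375 = 46.6 kips; take 46.6 kips (rupture).
Governing: min(40.6, 46.6) = 40.6 kips → weld metal.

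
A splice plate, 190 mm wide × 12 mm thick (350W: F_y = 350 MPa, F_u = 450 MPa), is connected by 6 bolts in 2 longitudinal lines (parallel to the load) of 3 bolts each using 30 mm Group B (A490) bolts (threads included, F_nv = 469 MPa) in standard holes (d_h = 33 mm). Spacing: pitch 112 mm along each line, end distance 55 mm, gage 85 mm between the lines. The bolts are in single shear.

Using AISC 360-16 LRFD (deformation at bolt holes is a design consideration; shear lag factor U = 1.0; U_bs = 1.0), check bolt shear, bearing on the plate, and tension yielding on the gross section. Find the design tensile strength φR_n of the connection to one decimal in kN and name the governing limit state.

718.2 kN (gross-section yield governs)

Bolt shear: A_b = π(30)²/4 = 706.86 mm². φR_n = 0.75 × 469 × 706.86 × 6 × 1 = 1491.8 kN.
Bearing (12 mm plate, F_u = 450 MPa): end bolts L_c = 55 − 33/2 = 38.5, R_n = min(1.2×38.5×12×450, 2.4×30×12×450) = 249.48 kN/bolt; interior L_c = 112 − 33 = 79, R_n = 388.8 kN/bolt. φR_n = 0.75 × (2×249.48 + 4×388.8) = 1540.6 kN.
Tension yield (gross): A_g = 190×12 = 2280 mm². φR_n = 0.90 × 350 × 2280 = 718.2 kN.
Governing: min(1491.8, 1540.6, 718.2) = 718.2 kN → gross-section yield.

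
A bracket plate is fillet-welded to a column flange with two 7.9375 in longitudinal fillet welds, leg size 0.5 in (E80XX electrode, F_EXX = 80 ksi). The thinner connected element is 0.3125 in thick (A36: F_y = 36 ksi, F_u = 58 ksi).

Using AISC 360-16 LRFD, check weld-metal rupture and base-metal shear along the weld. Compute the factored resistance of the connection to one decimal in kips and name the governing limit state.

107.2 kips (base-metal shear governs)

Weld metal: throat = 0.707×0.5 = 0.3535 in, L = 2×7.9375 = 15.875 in. φR_n = 0.75 × 0.6 × 80 × 0.3535 × 15.875 = 202.0 kips.
Base metal shear (0.3125 in plate): yield φR_n = 1.0×0.6×36×0.3125×15.875 = 107.2 kips; rupture φR_n = 0.75×0.6×58×0.3125×15.875 = 129.5 kips; take 107.2 kips (yield).
Governing: min(202.0, 107.2) = 107.2 kips → base-metal shear.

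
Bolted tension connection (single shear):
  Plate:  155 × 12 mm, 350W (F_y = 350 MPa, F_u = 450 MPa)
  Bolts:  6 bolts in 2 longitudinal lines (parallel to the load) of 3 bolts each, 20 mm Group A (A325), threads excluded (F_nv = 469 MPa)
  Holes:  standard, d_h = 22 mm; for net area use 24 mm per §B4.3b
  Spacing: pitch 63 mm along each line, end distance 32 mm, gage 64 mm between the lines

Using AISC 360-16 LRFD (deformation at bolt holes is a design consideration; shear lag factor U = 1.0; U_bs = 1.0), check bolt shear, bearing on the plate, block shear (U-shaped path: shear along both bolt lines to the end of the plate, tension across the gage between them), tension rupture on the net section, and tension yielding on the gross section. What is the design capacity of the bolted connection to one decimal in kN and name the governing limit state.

Bolt shear: A_b = π(20)²/4 = 314.16 mm². φR_n = 0.75 × 469 × 314.16 × 6 × 1 = 663.0 kN.
Bearing (12 mm plate, F_u = 450 MPa): end bolts L_c = 32 − 22/2 = 21, R_n = min(1.2×21×12×450, 2.4×20×12×450) = 136.08 kN/bolt; interior L_c = 63 − 22 = 41, R_n = 259.2 kN/bolt. φR_n = 0.75 × (2×136.08 + 4×259.2) = 981.7 kN.
Block shear: shear path 2×[32+2×63] = 2×158 mm, A_gv = 3792, A_nv = 2×(158 − 2.5×24)×12 = 2352 mm²; tension across gage: (64 − 1×24)×12 = 480 mm². R_n = min(0.6×450×2352, 0.6×350×3792) + 1.0×450×480 = min(635.04, 796.32) + 216 = 851.04 kN. φR_n = 0.75 × 851.04 = 638.3 kN.
Tension rupture (net): A_n = (155 − 2×24)×12 = 1284 mm² (U = 1.0, A_e = A_n). φR_n = 0.75 × 450 × 1284 = 433.4 kN.
Tension yield (gross): A_g = 155×12 = 1860 mm². φR_n = 0.90 × 350 × 1860 = 585.9 kN.
Governing: min(663.0, 981.7, 638.3, 433.4, 585.9) = 433.4 kN → net-section rupture.

433.4 kN (net-section rupture governs)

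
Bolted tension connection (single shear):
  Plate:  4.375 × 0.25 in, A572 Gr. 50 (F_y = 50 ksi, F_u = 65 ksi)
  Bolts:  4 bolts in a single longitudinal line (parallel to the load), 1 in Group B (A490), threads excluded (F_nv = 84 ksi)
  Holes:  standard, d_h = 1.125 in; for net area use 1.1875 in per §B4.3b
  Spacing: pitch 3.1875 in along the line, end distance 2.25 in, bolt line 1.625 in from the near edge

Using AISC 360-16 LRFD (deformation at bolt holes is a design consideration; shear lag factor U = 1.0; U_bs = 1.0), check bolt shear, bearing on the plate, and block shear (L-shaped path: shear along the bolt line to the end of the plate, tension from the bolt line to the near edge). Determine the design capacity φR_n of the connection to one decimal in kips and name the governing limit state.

Bolt shear: A_b = π(1)²/4 = 0.7854 in². φR_n = 0.75 × 84 × 0.7854 × 4 × 1 = 197.9 kips.
Bearing (0.25 in plate, F_u = 65 ksi): end bolts L_c = 2.25 − 1.125/2 = 1.6875, R_n = min(1.2×1.6875×0.25×65, 2.4×1×0.25×65) = 32.906 kips/bolt; interior L_c = 3.1875 − 1.125 = 2.0625, R_n = 39 kips/bolt. φR_n = 0.75 × (1×32.906 + 3×39) = 112.4 kips.
Block shear: shear path 1×[2.25+3×3.1875] = 1×11.8125 in, A_gv = 2.9531, A_nv = 1×(11.8125 − 3.5×1.1875)×0.25 = 1.9141 in²; tension to near edge: (1.625 − 0.5×1.1875)×0.25 = 0.25781 in². R_n = min(0.6×65×1.9141, 0.6×50×2.9531) + 1.0×65×0.25781 = min(74.65, 88.593) + 16.758 = 91.408 kips. φR_n = 0.75 × 91.408 = 68.6 kips.
Governing: min(197.9, 112.4, 68.6) = 68.6 kips → block shear.

68.6 kips (block shear governs)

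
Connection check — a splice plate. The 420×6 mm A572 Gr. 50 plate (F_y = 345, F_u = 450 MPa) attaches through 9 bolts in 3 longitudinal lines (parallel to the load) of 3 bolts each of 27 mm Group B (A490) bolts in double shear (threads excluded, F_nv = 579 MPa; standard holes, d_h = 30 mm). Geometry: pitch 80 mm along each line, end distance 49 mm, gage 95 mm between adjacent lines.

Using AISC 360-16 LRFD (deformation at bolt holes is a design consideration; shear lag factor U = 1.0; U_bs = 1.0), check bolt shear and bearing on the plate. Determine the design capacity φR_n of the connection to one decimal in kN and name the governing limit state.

976.9 kN (bearing governs)

Bolt shear: A_b = π(27)²/4 = 572.56 mm². φR_n = 0.75 × 579 × 572.56 × 9 × 2 = 4475.4 kN.
Bearing (6 mm plate, F_u = 450 MPa): end bolts L_c = 49 − 30/2 = 34, R_n = min(1.2×34×6×450, 2.4×27×6×450) = 110.16 kN/bolt; interior L_c = 80 − 30 = 50, R_n = 162 kN/bolt. φR_n = 0.75 × (3×110.16 + 6×162) = 976.9 kN.
Governing: min(4475.4, 976.9) = 976.9 kN → bearing.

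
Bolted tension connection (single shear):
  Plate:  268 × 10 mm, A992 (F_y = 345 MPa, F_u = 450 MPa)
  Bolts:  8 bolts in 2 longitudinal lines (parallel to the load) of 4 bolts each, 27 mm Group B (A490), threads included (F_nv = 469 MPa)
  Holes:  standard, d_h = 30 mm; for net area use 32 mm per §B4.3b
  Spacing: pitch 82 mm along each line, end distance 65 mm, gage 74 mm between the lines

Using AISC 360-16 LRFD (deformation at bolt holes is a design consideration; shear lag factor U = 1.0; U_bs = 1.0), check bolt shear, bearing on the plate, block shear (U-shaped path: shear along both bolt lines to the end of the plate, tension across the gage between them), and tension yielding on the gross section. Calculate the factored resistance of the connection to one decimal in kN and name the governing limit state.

832.1 kN (gross-section yield governs)

Bolt shear: A_b = π(27)²/4 = 572.56 mm². φR_n = 0.75 × 469 × 572.56 × 8 × 1 = 1611.2 kN.
Bearing (10 mm plate, F_u = 450 MPa): end bolts L_c = 65 − 30/2 = 50, R_n = min(1.2×50×10×450, 2.4×27×10×450) = 270 kN/bolt; interior L_c = 82 − 30 = 52, R_n = 280.8 kN/bolt. φR_n = 0.75 × (2×270 + 6×280.8) = 1668.6 kN.
Block shear: shear path 2×[65+3×82] = 2×311 mm, A_gv = 6220, A_nv = 2×(311 − 3.5×32)×10 = 3980 mm²; tension across gage: (74 − 1×32)×10 = 420 mm². R_n = min(0.6×450×3980, 0.6×345×6220) + 1.0×450×420 = min(1074.6, 1287.5) + 189 = 1263.6 kN. φR_n = 0.75 × 1263.6 = 947.7 kN.
Tension yield (gross): A_g = 268×10 = 2680 mm². φR_n = 0.90 × 345 × 2680 = 832.1 kN.
Governing: min(1611.2, 1668.6, 947.7, 832.1) = 832.1 kN → gross-section yield.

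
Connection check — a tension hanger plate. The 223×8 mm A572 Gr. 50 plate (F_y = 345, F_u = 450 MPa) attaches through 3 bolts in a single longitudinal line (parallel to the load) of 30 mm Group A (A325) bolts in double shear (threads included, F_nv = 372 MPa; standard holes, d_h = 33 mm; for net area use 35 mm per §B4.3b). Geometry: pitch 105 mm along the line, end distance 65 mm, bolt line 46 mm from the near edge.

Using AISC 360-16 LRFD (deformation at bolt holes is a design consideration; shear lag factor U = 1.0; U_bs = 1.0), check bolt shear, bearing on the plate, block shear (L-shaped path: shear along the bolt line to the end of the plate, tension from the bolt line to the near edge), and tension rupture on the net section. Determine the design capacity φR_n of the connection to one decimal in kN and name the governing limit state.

Bolt shear: A_b = π(30)²/4 = 706.86 mm². φR_n = 0.75 × 372 × 706.86 × 3 × 2 = 1183.3 kN.
Bearing (8 mm plate, F_u = 450 MPa): end bolts L_c = 65 − 33/2 = 48.5, R_n = min(1.2×48.5×8×450, 2.4×30×8×450) = 209.52 kN/bolt; interior L_c = 105 − 33 = 72, R_n = 259.2 kN/bolt. φR_n = 0.75 × (1×209.52 + 2×259.2) = 545.9 kN.
Block shear: shear path 1×[65+2×105] = 1×275 mm, A_gv = 2200, A_nv = 1×(275 − 2.5×35)×8 = 1500 mm²; tension to near edge: (46 − 0.5×35)×8 = 228 mm². R_n = min(0.6×450×1500, 0.6×345×2200) + 1.0×450×228 = min(405, 455.4) + 102.6 = 507.6 kN. φR_n = 0.75 × 507.6 = 380.7 kN.
Tension rupture (net): A_n = (223 − 1×35)×8 = 1504 mm² (U = 1.0, A_e = A_n). φR_n = 0.75 × 450 × 1504 = 507.6 kN.
Governing: min(1183.3, 545.9, 380.7, 507.6) = 380.7 kN → block shear.

380.7 kN (block shear governs)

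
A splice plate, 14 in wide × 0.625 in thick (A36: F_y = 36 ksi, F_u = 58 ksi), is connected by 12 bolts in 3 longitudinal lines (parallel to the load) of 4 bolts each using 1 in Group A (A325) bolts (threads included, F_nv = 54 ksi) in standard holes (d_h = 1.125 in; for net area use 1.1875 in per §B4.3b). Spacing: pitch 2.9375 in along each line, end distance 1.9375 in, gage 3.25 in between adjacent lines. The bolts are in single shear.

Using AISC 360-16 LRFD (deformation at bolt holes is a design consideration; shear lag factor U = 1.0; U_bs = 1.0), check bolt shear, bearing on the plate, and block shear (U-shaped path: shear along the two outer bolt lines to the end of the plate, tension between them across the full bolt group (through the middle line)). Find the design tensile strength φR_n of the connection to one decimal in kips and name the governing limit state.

Bolt shear: A_b = π(1)²/4 = 0.7854 in². φR_n = 0.75 × 54 × 0.7854 × 12 × 1 = 381.7 kips.
Bearing (0.625 in plate, F_u = 58 ksi): end bolts L_c = 1.9375 − 1.125/2 = 1.375, R_n = min(1.2×1.375×0.625×58, 2.4×1×0.625×58) = 59.813 kips/bolt; interior L_c = 2.9375 − 1.125 = 1.8125, R_n = 78.844 kips/bolt. φR_n = 0.75 × (3×59.813 + 9×78.844) = 666.8 kips.
Block shear: shear path 2×[1.9375+3×2.9375] = 2×10.75 in, A_gv = 13.438, A_nv = 2×(10.75 − 3.5×1.1875)×0.625 = 8.2422 in²; tension across gage: (6.5 − 2×1.1875)×0.625 = 2.5781 in². R_n = min(0.6×58×8.2422, 0.6×36×13.438) + 1.0×58×2.5781 = min(286.83, 290.26) + 149.53 = 436.36 kips. φR_n = 0.75 × 436.36 = 327.3 kips.
Governing: min(381.7, 666.8, 327.3) = 327.3 kips → block shear.

327.3 kips (block shear governs)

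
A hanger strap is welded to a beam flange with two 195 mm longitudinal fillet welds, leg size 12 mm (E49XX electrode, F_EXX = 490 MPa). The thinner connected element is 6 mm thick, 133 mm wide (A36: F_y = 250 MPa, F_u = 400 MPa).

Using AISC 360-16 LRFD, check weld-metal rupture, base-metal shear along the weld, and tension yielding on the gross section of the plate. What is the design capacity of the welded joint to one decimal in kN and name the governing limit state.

179.6 kN (gross-section yield governs)

Weld metal: throat = 0.707×12 = 8.484 mm, L = 2×195 = 390 mm. φR_n = 0.75 × 0.6 × 490 × 8.484 × 390 = 729.6 kN.
Base metal shear (6 mm plate): yield φR_n = 1.0×0.6×250×6×390 = 351.0 kN; rupture φR_n = 0.75×0.6×400×6×390 = 421.2 kN; take 351.0 kN (yield).
Tension yield (gross): A_g = 133×6 = 798 mm². φR_n = 0.90 × 250 × 798 = 179.6 kN.
Governing: min(729.6, 351.0, 179.6) = 179.6 kN → gross-section yield.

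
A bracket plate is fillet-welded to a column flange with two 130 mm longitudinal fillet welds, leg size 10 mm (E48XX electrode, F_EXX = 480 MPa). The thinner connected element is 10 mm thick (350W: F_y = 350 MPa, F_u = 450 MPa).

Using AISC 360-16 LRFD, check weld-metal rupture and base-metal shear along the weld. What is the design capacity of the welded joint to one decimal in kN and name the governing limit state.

397.1 kN (weld metal governs)

Weld metal: throat = 0.707×10 = 7.07 mm, L = 2×130 = 260 mm. φR_n = 0.75 × 0.6 × 480 × 7.07 × 260 = 397.1 kN.
Base metal shear (10 mm plate): yield φR_n = 1.0×0.6×350×10×260 = 546.0 kN; rupture φR_n = 0.75×0.6×450×10×260 = 526.5 kN; take 526.5 kN (rupture).
Governing: min(397.1, 526.5) = 397.1 kN → weld metal.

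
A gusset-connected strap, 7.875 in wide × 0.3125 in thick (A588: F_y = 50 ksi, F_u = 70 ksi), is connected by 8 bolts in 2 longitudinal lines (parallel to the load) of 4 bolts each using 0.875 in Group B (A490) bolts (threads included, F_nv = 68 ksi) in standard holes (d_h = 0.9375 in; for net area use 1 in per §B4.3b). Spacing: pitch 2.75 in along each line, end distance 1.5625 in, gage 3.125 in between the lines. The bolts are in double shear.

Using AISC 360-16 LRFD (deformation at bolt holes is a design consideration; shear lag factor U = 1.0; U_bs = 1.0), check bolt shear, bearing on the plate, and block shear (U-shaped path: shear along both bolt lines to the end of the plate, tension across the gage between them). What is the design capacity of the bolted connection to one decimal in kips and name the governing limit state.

159.1 kips (block shear governs)

Bolt shear: A_b = π(0.875)²/4 = 0.60132 in². φR_n = 0.75 × 68 × 0.60132 × 8 × 2 = 490.7 kips.
Bearing (0.3125 in plate, F_u = 70 ksi): end bolts L_c = 1.5625 − 0.9375/2 = 1.09375, R_n = min(1.2×1.09375×0.3125×70, 2.4×0.875×0.3125×70) = 28.711 kips/bolt; interior L_c = 2.75 − 0.9375 = 1.8125, R_n = 45.938 kips/bolt. φR_n = 0.75 × (2×28.711 + 6×45.938) = 249.8 kips.
Block shear: shear path 2×[1.5625+3×2.75] = 2×9.8125 in, A_gv = 6.1328, A_nv = 2×(9.8125 − 3.5×1)×0.3125 = 3.9453 in²; tension across gage: (3.125 − 1×1)×0.3125 = 0.66406 in². R_n = min(0.6×70×3.9453, 0.6×50×6.1328) + 1.0×70×0.66406 = min(165.7, 183.98) + 46.484 = 212.18 kips. φR_n = 0.75 × 212.18 = 159.1 kips.
Governing: min(490.7, 249.8, 159.1) = 159.1 kips → block shear.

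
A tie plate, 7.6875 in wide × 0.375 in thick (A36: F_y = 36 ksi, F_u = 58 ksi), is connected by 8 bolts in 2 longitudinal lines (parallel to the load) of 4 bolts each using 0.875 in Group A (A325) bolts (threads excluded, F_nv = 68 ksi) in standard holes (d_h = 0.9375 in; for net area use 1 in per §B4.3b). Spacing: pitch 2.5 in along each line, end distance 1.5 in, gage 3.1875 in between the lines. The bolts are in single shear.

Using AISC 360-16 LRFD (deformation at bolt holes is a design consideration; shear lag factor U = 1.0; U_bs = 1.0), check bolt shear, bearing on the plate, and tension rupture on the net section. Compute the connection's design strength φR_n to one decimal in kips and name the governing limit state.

Bolt shear: A_b = π(0.875)²/4 = 0.60132 in². φR_n = 0.75 × 68 × 0.60132 × 8 × 1 = 245.3 kips.
Bearing (0.375 in plate, F_u = 58 ksi): end bolts L_c = 1.5 − 0.9375/2 = 1.03125, R_n = min(1.2×1.03125×0.375×58, 2.4×0.875×0.375×58) = 26.916 kips/bolt; interior L_c = 2.5 − 0.9375 = 1.5625, R_n = 40.781 kips/bolt. φR_n = 0.75 × (2×26.916 + 6×40.781) = 223.9 kips.
Tension rupture (net): A_n = (7.6875 − 2×1)×0.375 = 2.1328 in² (U = 1.0, A_e = A_n). φR_n = 0.75 × 58 × 2.1328 = 92.8 kips.
Governing: min(245.3, 223.9, 92.8) = 92.8 kips → net-section rupture.

92.8 kips (net-section rupture governs)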